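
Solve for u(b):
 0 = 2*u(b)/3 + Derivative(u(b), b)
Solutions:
 u(b) = C1*exp(-2*b/3)


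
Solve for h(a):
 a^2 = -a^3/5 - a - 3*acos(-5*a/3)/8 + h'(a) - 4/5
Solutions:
 h(a) = C1 + a^4/20 + a^3/3 + a^2/2 + 3*a*acos(-5*a/3)/8 + 4*a/5 + 3*sqrt(9 - 25*a^2)/40


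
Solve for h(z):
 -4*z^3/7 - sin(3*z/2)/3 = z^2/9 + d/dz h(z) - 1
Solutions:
 h(z) = C1 - z^4/7 - z^3/27 + z + 2*cos(3*z/2)/9


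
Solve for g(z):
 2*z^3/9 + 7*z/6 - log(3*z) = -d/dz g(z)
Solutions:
 g(z) = C1 - z^4/18 - 7*z^2/12 + z*log(z) - z + z*log(3)


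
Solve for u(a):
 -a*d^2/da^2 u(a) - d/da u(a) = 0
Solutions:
 u(a) = C1 + C2*log(a)


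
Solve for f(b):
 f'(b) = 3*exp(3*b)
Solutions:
 f(b) = C1 + exp(3*b)


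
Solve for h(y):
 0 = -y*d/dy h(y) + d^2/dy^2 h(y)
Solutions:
 h(y) = C1 + C2*erfi(sqrt(2)*y/2)


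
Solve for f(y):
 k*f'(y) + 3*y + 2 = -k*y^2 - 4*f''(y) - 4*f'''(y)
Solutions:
 f(y) = C1 + C2*exp(y*(sqrt(1 - k) - 1)/2) + C3*exp(-y*(sqrt(1 - k) + 1)/2) - y^3/3 + 5*y^2/(2*k) + 6*y/k - 20*y/k^2


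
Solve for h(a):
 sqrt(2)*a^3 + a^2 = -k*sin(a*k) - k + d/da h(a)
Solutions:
 h(a) = C1 + sqrt(2)*a^4/4 + a^3/3 + a*k - cos(a*k)


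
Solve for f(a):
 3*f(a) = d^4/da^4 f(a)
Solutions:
 f(a) = C1*exp(-3^(1/4)*a) + C2*exp(3^(1/4)*a) + C3*sin(3^(1/4)*a) + C4*cos(3^(1/4)*a)


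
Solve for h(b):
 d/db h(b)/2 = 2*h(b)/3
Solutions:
 h(b) = C1*exp(4*b/3)


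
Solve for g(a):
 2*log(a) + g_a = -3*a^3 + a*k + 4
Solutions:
 g(a) = C1 - 3*a^4/4 + a^2*k/2 - 2*a*log(a) + 6*a


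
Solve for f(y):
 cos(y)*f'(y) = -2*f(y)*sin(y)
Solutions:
 f(y) = C1*cos(y)^2


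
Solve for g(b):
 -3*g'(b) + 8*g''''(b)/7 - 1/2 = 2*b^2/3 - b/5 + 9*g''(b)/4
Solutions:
 g(b) = C1 + C2*exp(-42^(1/3)*b*(42^(1/3)/(sqrt(214) + 16)^(1/3) + (sqrt(214) + 16)^(1/3))/16)*sin(14^(1/3)*3^(1/6)*b*(-3^(2/3)*(sqrt(214) + 16)^(1/3) + 3*14^(1/3)/(sqrt(214) + 16)^(1/3))/16) + C3*exp(-42^(1/3)*b*(42^(1/3)/(sqrt(214) + 16)^(1/3) + (sqrt(214) + 16)^(1/3))/16)*cos(14^(1/3)*3^(1/6)*b*(-3^(2/3)*(sqrt(214) + 16)^(1/3) + 3*14^(1/3)/(sqrt(214) + 16)^(1/3))/16) + C4*exp(42^(1/3)*b*(42^(1/3)/(sqrt(214) + 16)^(1/3) + (sqrt(214) + 16)^(1/3))/8) - 2*b^3/27 + b^2/5 - 7*b/15


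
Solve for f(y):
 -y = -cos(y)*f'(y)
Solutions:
 f(y) = C1 + Integral(y/cos(y), y)


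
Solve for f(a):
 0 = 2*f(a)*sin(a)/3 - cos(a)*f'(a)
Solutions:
 f(a) = C1/cos(a)^(2/3)


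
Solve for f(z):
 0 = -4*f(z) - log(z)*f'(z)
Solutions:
 f(z) = C1*exp(-4*li(z))


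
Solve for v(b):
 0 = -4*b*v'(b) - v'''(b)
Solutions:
 v(b) = C1 + Integral(C2*airyai(-2^(2/3)*b) + C3*airybi(-2^(2/3)*b), b)


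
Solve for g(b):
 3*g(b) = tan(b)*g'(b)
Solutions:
 g(b) = C1*sin(b)^3


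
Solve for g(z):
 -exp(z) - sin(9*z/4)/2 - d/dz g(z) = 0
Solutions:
 g(z) = C1 - exp(z) + 2*cos(9*z/4)/9


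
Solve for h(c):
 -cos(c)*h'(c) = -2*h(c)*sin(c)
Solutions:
 h(c) = C1/cos(c)^2


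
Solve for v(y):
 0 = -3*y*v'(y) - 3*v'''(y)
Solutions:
 v(y) = C1 + Integral(C2*airyai(-y) + C3*airybi(-y), y)


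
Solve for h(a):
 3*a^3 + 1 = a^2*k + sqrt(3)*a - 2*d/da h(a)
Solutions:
 h(a) = C1 - 3*a^4/8 + a^3*k/6 + sqrt(3)*a^2/4 - a/2


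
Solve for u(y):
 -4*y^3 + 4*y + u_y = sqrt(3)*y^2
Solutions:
 u(y) = C1 + y^4 + sqrt(3)*y^3/3 - 2*y^2


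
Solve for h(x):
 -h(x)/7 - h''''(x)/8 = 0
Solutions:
 h(x) = (C1*sin(2^(1/4)*7^(3/4)*x/7) + C2*cos(2^(1/4)*7^(3/4)*x/7))*exp(-2^(1/4)*7^(3/4)*x/7) + (C3*sin(2^(1/4)*7^(3/4)*x/7) + C4*cos(2^(1/4)*7^(3/4)*x/7))*exp(2^(1/4)*7^(3/4)*x/7)


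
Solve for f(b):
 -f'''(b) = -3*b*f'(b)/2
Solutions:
 f(b) = C1 + Integral(C2*airyai(2^(2/3)*3^(1/3)*b/2) + C3*airybi(2^(2/3)*3^(1/3)*b/2), b)


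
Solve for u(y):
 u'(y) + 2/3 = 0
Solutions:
 u(y) = C1 - 2*y/3


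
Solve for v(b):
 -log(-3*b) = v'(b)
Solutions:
 v(b) = C1 - b*log(-b) + b*(1 - log(3))


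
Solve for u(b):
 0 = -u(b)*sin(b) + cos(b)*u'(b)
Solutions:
 u(b) = C1/cos(b)


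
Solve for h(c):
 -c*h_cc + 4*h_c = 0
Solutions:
 h(c) = C1 + C2*c^5


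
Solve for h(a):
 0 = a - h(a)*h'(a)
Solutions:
 h(a) = -sqrt(C1 + a^2)
 h(a) = sqrt(C1 + a^2)


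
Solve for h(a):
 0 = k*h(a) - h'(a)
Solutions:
 h(a) = C1*exp(a*k)


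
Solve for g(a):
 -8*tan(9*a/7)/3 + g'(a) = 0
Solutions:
 g(a) = C1 - 56*log(cos(9*a/7))/27


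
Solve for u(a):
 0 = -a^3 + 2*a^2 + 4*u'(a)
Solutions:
 u(a) = C1 + a^4/16 - a^3/6


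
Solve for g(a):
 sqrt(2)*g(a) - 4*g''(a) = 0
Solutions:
 g(a) = C1*exp(-2^(1/4)*a/2) + C2*exp(2^(1/4)*a/2)


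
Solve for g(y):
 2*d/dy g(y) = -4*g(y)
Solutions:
 g(y) = C1*exp(-2*y)


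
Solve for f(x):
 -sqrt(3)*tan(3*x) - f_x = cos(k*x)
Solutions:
 f(x) = C1 - Piecewise((sin(k*x)/k, Ne(k, 0)), (x, True)) + sqrt(3)*log(cos(3*x))/3


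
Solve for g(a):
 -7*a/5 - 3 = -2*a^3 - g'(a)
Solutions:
 g(a) = C1 - a^4/2 + 7*a^2/10 + 3*a


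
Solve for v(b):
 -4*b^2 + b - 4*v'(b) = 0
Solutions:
 v(b) = C1 - b^3/3 + b^2/8


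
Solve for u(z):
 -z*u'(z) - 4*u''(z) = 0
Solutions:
 u(z) = C1 + C2*erf(sqrt(2)*z/4)


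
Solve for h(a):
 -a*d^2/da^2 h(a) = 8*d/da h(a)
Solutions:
 h(a) = C1 + C2/a^7


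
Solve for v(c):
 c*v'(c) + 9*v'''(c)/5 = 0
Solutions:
 v(c) = C1 + Integral(C2*airyai(-15^(1/3)*c/3) + C3*airybi(-15^(1/3)*c/3), c)


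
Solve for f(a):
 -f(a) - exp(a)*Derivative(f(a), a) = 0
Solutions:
 f(a) = C1*exp(exp(-a))


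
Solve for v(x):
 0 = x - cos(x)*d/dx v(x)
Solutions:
 v(x) = C1 + Integral(x/cos(x), x)


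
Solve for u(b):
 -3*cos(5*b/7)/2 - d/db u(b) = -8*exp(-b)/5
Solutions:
 u(b) = C1 - 21*sin(5*b/7)/10 - 8*exp(-b)/5


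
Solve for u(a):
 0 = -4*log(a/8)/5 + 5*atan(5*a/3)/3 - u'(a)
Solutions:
 u(a) = C1 - 4*a*log(a)/5 + 5*a*atan(5*a/3)/3 + 4*a/5 + 12*a*log(2)/5 - log(25*a^2 + 9)/2


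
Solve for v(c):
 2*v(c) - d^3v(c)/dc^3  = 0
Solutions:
 v(c) = C3*exp(2^(1/3)*c) + (C1*sin(2^(1/3)*sqrt(3)*c/2) + C2*cos(2^(1/3)*sqrt(3)*c/2))*exp(-2^(1/3)*c/2)


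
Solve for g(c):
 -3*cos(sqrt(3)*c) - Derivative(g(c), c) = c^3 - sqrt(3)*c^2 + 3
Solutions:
 g(c) = C1 - c^4/4 + sqrt(3)*c^3/3 - 3*c - sqrt(3)*sin(sqrt(3)*c)


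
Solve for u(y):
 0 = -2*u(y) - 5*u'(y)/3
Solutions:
 u(y) = C1*exp(-6*y/5)


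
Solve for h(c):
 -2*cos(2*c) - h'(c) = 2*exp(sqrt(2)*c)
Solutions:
 h(c) = C1 - sqrt(2)*exp(sqrt(2)*c) - sin(2*c)


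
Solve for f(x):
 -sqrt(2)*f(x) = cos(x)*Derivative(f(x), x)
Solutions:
 f(x) = C1*(sin(x) - 1)^(sqrt(2)/2)/(sin(x) + 1)^(sqrt(2)/2)


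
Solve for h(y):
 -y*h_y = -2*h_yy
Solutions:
 h(y) = C1 + C2*erfi(y/2)


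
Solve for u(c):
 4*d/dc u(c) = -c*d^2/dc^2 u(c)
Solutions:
 u(c) = C1 + C2/c^3


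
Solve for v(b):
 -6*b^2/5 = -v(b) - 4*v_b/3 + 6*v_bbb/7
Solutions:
 v(b) = C1*exp(-42^(1/3)*b*(4*42^(1/3)/(sqrt(3873) + 81)^(1/3) + (sqrt(3873) + 81)^(1/3))/36)*sin(14^(1/3)*3^(1/6)*b*(-3^(2/3)*(sqrt(3873) + 81)^(1/3) + 12*14^(1/3)/(sqrt(3873) + 81)^(1/3))/36) + C2*exp(-42^(1/3)*b*(4*42^(1/3)/(sqrt(3873) + 81)^(1/3) + (sqrt(3873) + 81)^(1/3))/36)*cos(14^(1/3)*3^(1/6)*b*(-3^(2/3)*(sqrt(3873) + 81)^(1/3) + 12*14^(1/3)/(sqrt(3873) + 81)^(1/3))/36) + C3*exp(42^(1/3)*b*(4*42^(1/3)/(sqrt(3873) + 81)^(1/3) + (sqrt(3873) + 81)^(1/3))/18) + 6*b^2/5 - 16*b/5 + 64/15


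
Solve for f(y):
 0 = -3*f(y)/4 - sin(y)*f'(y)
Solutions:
 f(y) = C1*(cos(y) + 1)^(3/8)/(cos(y) - 1)^(3/8)


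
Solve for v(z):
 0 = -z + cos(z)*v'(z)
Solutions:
 v(z) = C1 + Integral(z/cos(z), z)


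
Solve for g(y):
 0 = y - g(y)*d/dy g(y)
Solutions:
 g(y) = -sqrt(C1 + y^2)
 g(y) = sqrt(C1 + y^2)


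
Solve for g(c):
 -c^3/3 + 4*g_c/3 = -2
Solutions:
 g(c) = C1 + c^4/16 - 3*c/2


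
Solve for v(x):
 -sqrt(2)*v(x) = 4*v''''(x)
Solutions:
 v(x) = (C1*sin(2^(1/8)*x/2) + C2*cos(2^(1/8)*x/2))*exp(-2^(1/8)*x/2) + (C3*sin(2^(1/8)*x/2) + C4*cos(2^(1/8)*x/2))*exp(2^(1/8)*x/2)


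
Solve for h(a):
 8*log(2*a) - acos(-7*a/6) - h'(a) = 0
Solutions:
 h(a) = C1 + 8*a*log(a) - a*acos(-7*a/6) - 8*a + 8*a*log(2) - sqrt(36 - 49*a^2)/7


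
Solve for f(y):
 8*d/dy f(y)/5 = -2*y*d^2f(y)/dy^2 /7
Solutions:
 f(y) = C1 + C2/y^(23/5)


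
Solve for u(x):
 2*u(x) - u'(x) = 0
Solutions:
 u(x) = C1*exp(2*x)


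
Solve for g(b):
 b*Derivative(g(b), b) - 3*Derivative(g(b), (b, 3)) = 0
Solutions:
 g(b) = C1 + Integral(C2*airyai(3^(2/3)*b/3) + C3*airybi(3^(2/3)*b/3), b)


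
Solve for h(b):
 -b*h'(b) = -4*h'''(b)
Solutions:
 h(b) = C1 + Integral(C2*airyai(2^(1/3)*b/2) + C3*airybi(2^(1/3)*b/2), b)


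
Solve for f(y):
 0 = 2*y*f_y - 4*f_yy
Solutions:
 f(y) = C1 + C2*erfi(y/2)


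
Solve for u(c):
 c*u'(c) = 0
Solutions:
 u(c) = C1


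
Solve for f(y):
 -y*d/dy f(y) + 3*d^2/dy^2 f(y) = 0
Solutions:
 f(y) = C1 + C2*erfi(sqrt(6)*y/6)


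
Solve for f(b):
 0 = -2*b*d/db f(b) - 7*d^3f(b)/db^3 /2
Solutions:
 f(b) = C1 + Integral(C2*airyai(-14^(2/3)*b/7) + C3*airybi(-14^(2/3)*b/7), b)


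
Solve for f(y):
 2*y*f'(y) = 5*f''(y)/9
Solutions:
 f(y) = C1 + C2*erfi(3*sqrt(5)*y/5)


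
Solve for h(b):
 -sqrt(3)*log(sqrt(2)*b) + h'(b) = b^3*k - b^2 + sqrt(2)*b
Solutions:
 h(b) = C1 + b^4*k/4 - b^3/3 + sqrt(2)*b^2/2 + sqrt(3)*b*log(b) - sqrt(3)*b + sqrt(3)*b*log(2)/2


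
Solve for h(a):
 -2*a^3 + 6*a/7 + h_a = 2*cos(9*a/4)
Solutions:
 h(a) = C1 + a^4/2 - 3*a^2/7 + 8*sin(9*a/4)/9


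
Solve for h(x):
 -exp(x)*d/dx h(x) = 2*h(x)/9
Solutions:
 h(x) = C1*exp(2*exp(-x)/9)


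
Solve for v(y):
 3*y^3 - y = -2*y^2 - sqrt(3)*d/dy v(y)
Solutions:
 v(y) = C1 - sqrt(3)*y^4/4 - 2*sqrt(3)*y^3/9 + sqrt(3)*y^2/6


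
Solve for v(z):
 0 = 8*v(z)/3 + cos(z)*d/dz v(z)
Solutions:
 v(z) = C1*(sin(z) - 1)^(4/3)/(sin(z) + 1)^(4/3)


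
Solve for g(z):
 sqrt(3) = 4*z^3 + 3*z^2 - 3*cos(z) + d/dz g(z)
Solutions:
 g(z) = C1 - z^4 - z^3 + sqrt(3)*z + 3*sin(z)


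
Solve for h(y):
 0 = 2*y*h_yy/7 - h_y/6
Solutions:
 h(y) = C1 + C2*y^(19/12)


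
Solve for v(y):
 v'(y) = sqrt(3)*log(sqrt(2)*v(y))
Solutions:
 -2*sqrt(3)*Integral(1/(2*log(_y) + log(2)), (_y, v(y)))/3 = C1 - y


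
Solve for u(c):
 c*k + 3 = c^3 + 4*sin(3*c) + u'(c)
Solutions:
 u(c) = C1 - c^4/4 + c^2*k/2 + 3*c + 4*cos(3*c)/3


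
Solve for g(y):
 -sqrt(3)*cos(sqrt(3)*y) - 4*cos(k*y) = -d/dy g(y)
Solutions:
 g(y) = C1 + sin(sqrt(3)*y) + 4*sin(k*y)/k


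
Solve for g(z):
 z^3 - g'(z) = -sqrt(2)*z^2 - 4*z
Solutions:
 g(z) = C1 + z^4/4 + sqrt(2)*z^3/3 + 2*z^2


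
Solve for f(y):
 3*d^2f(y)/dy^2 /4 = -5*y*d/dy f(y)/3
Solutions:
 f(y) = C1 + C2*erf(sqrt(10)*y/3)


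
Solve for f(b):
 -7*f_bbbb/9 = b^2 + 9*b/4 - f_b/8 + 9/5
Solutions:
 f(b) = C1 + C4*exp(21^(2/3)*b/14) + 8*b^3/3 + 9*b^2 + 72*b/5 + (C2*sin(3*3^(1/6)*7^(2/3)*b/28) + C3*cos(3*3^(1/6)*7^(2/3)*b/28))*exp(-21^(2/3)*b/28)


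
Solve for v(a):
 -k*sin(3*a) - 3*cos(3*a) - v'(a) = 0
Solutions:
 v(a) = C1 + k*cos(3*a)/3 - sin(3*a)


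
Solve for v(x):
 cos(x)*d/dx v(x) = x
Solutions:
 v(x) = C1 + Integral(x/cos(x), x)


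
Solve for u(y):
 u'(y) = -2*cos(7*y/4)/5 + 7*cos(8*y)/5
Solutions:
 u(y) = C1 - 8*sin(7*y/4)/35 + 7*sin(8*y)/40


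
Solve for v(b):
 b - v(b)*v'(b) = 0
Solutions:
 v(b) = -sqrt(C1 + b^2)
 v(b) = sqrt(C1 + b^2)


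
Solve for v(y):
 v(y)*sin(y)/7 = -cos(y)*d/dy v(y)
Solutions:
 v(y) = C1*cos(y)^(1/7)


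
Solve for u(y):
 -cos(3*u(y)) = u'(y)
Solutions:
 u(y) = -asin((C1 + exp(6*y))/(C1 - exp(6*y)))/3 + pi/3
 u(y) = asin((C1 + exp(6*y))/(C1 - exp(6*y)))/3


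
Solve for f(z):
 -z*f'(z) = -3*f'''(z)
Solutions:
 f(z) = C1 + Integral(C2*airyai(3^(2/3)*z/3) + C3*airybi(3^(2/3)*z/3), z)


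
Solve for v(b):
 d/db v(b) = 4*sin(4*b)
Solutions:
 v(b) = C1 - cos(4*b)


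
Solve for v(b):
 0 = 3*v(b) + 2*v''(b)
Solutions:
 v(b) = C1*sin(sqrt(6)*b/2) + C2*cos(sqrt(6)*b/2)


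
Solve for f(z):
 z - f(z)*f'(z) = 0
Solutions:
 f(z) = -sqrt(C1 + z^2)
 f(z) = sqrt(C1 + z^2)


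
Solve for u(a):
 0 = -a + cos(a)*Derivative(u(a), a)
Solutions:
 u(a) = C1 + Integral(a/cos(a), a)


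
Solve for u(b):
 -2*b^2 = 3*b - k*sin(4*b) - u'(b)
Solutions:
 u(b) = C1 + 2*b^3/3 + 3*b^2/2 + k*cos(4*b)/4


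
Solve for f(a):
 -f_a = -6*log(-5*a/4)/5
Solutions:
 f(a) = C1 + 6*a*log(-a)/5 + 6*a*(-2*log(2) - 1 + log(5))/5


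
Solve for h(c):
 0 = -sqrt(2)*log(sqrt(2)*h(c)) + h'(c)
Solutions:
 -sqrt(2)*Integral(1/(2*log(_y) + log(2)), (_y, h(c))) = C1 - c


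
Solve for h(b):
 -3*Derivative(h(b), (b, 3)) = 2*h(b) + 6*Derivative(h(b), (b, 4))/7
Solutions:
 h(b) = C1*exp(b*(-21 + sqrt(3)*sqrt(128*7^(2/3)/(sqrt(165809) + 441)^(1/3) + 8*7^(1/3)*(sqrt(165809) + 441)^(1/3) + 147))/24)*sin(sqrt(6)*b*sqrt(-147 + 64*7^(2/3)/(sqrt(165809) + 441)^(1/3) + 4*7^(1/3)*(sqrt(165809) + 441)^(1/3) + 1029*sqrt(3)/sqrt(128*7^(2/3)/(sqrt(165809) + 441)^(1/3) + 8*7^(1/3)*(sqrt(165809) + 441)^(1/3) + 147))/24) + C2*exp(b*(-21 + sqrt(3)*sqrt(128*7^(2/3)/(sqrt(165809) + 441)^(1/3) + 8*7^(1/3)*(sqrt(165809) + 441)^(1/3) + 147))/24)*cos(sqrt(6)*b*sqrt(-147 + 64*7^(2/3)/(sqrt(165809) + 441)^(1/3) + 4*7^(1/3)*(sqrt(165809) + 441)^(1/3) + 1029*sqrt(3)/sqrt(128*7^(2/3)/(sqrt(165809) + 441)^(1/3) + 8*7^(1/3)*(sqrt(165809) + 441)^(1/3) + 147))/24) + C3*exp(-b*(21 + sqrt(6)*sqrt(-4*7^(1/3)*(sqrt(165809) + 441)^(1/3) - 64*7^(2/3)/(sqrt(165809) + 441)^(1/3) + 1029*sqrt(3)/sqrt(128*7^(2/3)/(sqrt(165809) + 441)^(1/3) + 8*7^(1/3)*(sqrt(165809) + 441)^(1/3) + 147) + 147) + sqrt(3)*sqrt(128*7^(2/3)/(sqrt(165809) + 441)^(1/3) + 8*7^(1/3)*(sqrt(165809) + 441)^(1/3) + 147))/24) + C4*exp(b*(-sqrt(3)*sqrt(128*7^(2/3)/(sqrt(165809) + 441)^(1/3) + 8*7^(1/3)*(sqrt(165809) + 441)^(1/3) + 147) - 21 + sqrt(6)*sqrt(-4*7^(1/3)*(sqrt(165809) + 441)^(1/3) - 64*7^(2/3)/(sqrt(165809) + 441)^(1/3) + 1029*sqrt(3)/sqrt(128*7^(2/3)/(sqrt(165809) + 441)^(1/3) + 8*7^(1/3)*(sqrt(165809) + 441)^(1/3) + 147) + 147))/24)


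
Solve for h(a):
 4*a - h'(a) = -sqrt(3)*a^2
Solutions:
 h(a) = C1 + sqrt(3)*a^3/3 + 2*a^2


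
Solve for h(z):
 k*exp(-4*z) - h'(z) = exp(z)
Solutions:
 h(z) = C1 - k*exp(-4*z)/4 - exp(z)


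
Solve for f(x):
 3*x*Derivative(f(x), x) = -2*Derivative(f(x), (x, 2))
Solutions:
 f(x) = C1 + C2*erf(sqrt(3)*x/2)


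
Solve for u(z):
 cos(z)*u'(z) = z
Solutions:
 u(z) = C1 + Integral(z/cos(z), z)


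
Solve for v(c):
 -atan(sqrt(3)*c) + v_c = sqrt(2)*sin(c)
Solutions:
 v(c) = C1 + c*atan(sqrt(3)*c) - sqrt(3)*log(3*c^2 + 1)/6 - sqrt(2)*cos(c)


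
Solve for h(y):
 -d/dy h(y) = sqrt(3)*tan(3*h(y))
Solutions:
 h(y) = -asin(C1*exp(-3*sqrt(3)*y))/3 + pi/3
 h(y) = asin(C1*exp(-3*sqrt(3)*y))/3


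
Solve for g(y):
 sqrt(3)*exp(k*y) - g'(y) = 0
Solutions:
 g(y) = C1 + sqrt(3)*exp(k*y)/k


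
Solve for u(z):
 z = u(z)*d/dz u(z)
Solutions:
 u(z) = -sqrt(C1 + z^2)
 u(z) = sqrt(C1 + z^2)


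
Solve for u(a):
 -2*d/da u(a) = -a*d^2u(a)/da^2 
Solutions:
 u(a) = C1 + C2*a^3


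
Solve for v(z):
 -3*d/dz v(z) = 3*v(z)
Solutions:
 v(z) = C1*exp(-z)


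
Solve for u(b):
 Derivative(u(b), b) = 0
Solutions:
 u(b) = C1


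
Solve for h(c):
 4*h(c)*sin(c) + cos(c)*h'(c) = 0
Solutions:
 h(c) = C1*cos(c)^4


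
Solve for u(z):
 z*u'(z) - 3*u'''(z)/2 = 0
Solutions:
 u(z) = C1 + Integral(C2*airyai(2^(1/3)*3^(2/3)*z/3) + C3*airybi(2^(1/3)*3^(2/3)*z/3), z)


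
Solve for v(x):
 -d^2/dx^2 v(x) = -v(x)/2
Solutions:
 v(x) = C1*exp(-sqrt(2)*x/2) + C2*exp(sqrt(2)*x/2)


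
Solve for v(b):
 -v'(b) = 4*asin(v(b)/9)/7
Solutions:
 Integral(1/asin(_y/9), (_y, v(b))) = C1 - 4*b/7


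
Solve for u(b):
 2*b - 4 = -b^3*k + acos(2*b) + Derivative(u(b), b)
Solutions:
 u(b) = C1 + b^4*k/4 + b^2 - b*acos(2*b) - 4*b + sqrt(1 - 4*b^2)/2


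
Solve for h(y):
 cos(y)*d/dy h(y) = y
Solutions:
 h(y) = C1 + Integral(y/cos(y), y)


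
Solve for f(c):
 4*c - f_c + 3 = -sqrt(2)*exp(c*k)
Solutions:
 f(c) = C1 + 2*c^2 + 3*c + sqrt(2)*exp(c*k)/k


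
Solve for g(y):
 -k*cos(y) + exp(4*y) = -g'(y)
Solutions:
 g(y) = C1 + k*sin(y) - exp(4*y)/4


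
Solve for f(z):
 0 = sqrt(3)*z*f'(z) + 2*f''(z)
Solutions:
 f(z) = C1 + C2*erf(3^(1/4)*z/2)


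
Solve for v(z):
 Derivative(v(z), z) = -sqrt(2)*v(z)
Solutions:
 v(z) = C1*exp(-sqrt(2)*z)


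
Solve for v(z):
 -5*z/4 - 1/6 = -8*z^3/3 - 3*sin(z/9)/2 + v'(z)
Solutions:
 v(z) = C1 + 2*z^4/3 - 5*z^2/8 - z/6 - 27*cos(z/9)/2


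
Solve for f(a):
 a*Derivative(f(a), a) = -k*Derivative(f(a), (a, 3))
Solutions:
 f(a) = C1 + Integral(C2*airyai(a*(-1/k)^(1/3)) + C3*airybi(a*(-1/k)^(1/3)), a)


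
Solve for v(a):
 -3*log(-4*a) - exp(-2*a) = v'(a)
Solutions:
 v(a) = C1 - 3*a*log(-a) + 3*a*(1 - 2*log(2)) + exp(-2*a)/2


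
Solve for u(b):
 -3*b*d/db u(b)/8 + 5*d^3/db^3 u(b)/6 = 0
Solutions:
 u(b) = C1 + Integral(C2*airyai(3^(2/3)*50^(1/3)*b/10) + C3*airybi(3^(2/3)*50^(1/3)*b/10), b)


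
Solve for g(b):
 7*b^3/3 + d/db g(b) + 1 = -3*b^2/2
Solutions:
 g(b) = C1 - 7*b^4/12 - b^3/2 - b


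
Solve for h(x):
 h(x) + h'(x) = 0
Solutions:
 h(x) = C1*exp(-x)


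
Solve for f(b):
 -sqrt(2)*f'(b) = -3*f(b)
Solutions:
 f(b) = C1*exp(3*sqrt(2)*b/2)


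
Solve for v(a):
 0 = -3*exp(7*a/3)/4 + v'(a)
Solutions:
 v(a) = C1 + 9*exp(7*a/3)/28


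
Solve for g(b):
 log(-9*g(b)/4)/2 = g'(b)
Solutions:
 -2*Integral(1/(log(-_y) - 2*log(2) + 2*log(3)), (_y, g(b))) = C1 - b


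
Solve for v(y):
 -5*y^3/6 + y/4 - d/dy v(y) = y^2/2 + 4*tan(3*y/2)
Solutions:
 v(y) = C1 - 5*y^4/24 - y^3/6 + y^2/8 + 8*log(cos(3*y/2))/3


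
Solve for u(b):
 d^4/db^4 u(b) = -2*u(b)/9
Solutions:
 u(b) = (C1*sin(2^(3/4)*sqrt(3)*b/6) + C2*cos(2^(3/4)*sqrt(3)*b/6))*exp(-2^(3/4)*sqrt(3)*b/6) + (C3*sin(2^(3/4)*sqrt(3)*b/6) + C4*cos(2^(3/4)*sqrt(3)*b/6))*exp(2^(3/4)*sqrt(3)*b/6)


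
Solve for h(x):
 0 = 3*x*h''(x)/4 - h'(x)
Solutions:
 h(x) = C1 + C2*x^(7/3)


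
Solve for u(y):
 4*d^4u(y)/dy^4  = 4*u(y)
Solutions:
 u(y) = C1*exp(-y) + C2*exp(y) + C3*sin(y) + C4*cos(y)


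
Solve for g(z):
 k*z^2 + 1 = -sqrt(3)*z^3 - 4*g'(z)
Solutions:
 g(z) = C1 - k*z^3/12 - sqrt(3)*z^4/16 - z/4


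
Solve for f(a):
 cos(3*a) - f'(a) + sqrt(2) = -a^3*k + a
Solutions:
 f(a) = C1 + a^4*k/4 - a^2/2 + sqrt(2)*a + sin(3*a)/3


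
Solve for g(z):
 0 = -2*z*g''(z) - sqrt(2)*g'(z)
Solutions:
 g(z) = C1 + C2*z^(1 - sqrt(2)/2)


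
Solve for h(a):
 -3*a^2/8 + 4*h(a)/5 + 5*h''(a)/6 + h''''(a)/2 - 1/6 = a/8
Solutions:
 h(a) = 15*a^2/32 + 5*a/32 + (C1*sin(10^(3/4)*a*cos(atan(sqrt(815)/25)/2)/5) + C2*cos(10^(3/4)*a*cos(atan(sqrt(815)/25)/2)/5))*exp(-10^(3/4)*a*sin(atan(sqrt(815)/25)/2)/5) + (C3*sin(10^(3/4)*a*cos(atan(sqrt(815)/25)/2)/5) + C4*cos(10^(3/4)*a*cos(atan(sqrt(815)/25)/2)/5))*exp(10^(3/4)*a*sin(atan(sqrt(815)/25)/2)/5) - 295/384


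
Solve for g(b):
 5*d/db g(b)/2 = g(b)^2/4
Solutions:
 g(b) = -10/(C1 + b)


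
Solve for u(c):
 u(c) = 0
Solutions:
 u(c) = 0


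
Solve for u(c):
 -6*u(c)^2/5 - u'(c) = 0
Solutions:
 u(c) = 5/(C1 + 6*c)


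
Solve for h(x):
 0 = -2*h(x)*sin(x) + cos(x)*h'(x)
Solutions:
 h(x) = C1/cos(x)^2


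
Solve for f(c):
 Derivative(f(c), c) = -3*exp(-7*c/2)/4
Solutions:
 f(c) = C1 + 3*exp(-7*c/2)/14


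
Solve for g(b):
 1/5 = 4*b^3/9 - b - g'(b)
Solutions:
 g(b) = C1 + b^4/9 - b^2/2 - b/5


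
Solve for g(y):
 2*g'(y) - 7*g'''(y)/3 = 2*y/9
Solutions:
 g(y) = C1 + C2*exp(-sqrt(42)*y/7) + C3*exp(sqrt(42)*y/7) + y^2/18


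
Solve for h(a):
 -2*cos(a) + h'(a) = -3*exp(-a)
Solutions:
 h(a) = C1 + 2*sin(a) + 3*exp(-a)


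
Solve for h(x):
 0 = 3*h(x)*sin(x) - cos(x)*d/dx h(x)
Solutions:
 h(x) = C1/cos(x)^3


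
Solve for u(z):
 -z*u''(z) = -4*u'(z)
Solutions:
 u(z) = C1 + C2*z^5


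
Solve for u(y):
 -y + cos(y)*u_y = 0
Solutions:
 u(y) = C1 + Integral(y/cos(y), y)


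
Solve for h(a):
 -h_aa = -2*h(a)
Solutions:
 h(a) = C1*exp(-sqrt(2)*a) + C2*exp(sqrt(2)*a)


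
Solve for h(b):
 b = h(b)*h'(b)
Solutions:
 h(b) = -sqrt(C1 + b^2)
 h(b) = sqrt(C1 + b^2)


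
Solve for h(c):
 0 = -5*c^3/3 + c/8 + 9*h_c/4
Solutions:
 h(c) = C1 + 5*c^4/27 - c^2/36


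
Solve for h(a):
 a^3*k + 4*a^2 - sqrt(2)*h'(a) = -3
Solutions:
 h(a) = C1 + sqrt(2)*a^4*k/8 + 2*sqrt(2)*a^3/3 + 3*sqrt(2)*a/2


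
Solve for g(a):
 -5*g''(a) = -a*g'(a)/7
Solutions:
 g(a) = C1 + C2*erfi(sqrt(70)*a/70)


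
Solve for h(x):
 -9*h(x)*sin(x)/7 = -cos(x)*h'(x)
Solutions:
 h(x) = C1/cos(x)^(9/7)


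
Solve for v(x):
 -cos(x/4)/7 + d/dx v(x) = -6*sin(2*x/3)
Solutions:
 v(x) = C1 + 4*sin(x/4)/7 + 9*cos(2*x/3)


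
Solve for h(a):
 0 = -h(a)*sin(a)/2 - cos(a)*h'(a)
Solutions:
 h(a) = C1*sqrt(cos(a))


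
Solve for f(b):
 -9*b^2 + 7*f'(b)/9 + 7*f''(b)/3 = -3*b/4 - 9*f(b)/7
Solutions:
 f(b) = 7*b^2 - 2933*b/324 + (C1*sin(sqrt(923)*b/42) + C2*cos(sqrt(923)*b/42))*exp(-b/6) - 523075/26244


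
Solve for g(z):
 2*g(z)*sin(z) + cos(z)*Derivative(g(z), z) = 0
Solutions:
 g(z) = C1*cos(z)^2


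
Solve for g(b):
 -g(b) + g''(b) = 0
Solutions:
 g(b) = C1*exp(-b) + C2*exp(b)


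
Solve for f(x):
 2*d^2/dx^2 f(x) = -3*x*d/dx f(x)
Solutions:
 f(x) = C1 + C2*erf(sqrt(3)*x/2)


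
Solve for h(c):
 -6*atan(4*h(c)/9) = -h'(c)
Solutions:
 Integral(1/atan(4*_y/9), (_y, h(c))) = C1 + 6*c


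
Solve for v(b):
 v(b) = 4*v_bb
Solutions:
 v(b) = C1*exp(-b/2) + C2*exp(b/2)


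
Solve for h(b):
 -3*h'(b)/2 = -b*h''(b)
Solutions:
 h(b) = C1 + C2*b^(5/2)


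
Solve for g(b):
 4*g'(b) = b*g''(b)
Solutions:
 g(b) = C1 + C2*b^5


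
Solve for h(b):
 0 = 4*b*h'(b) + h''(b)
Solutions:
 h(b) = C1 + C2*erf(sqrt(2)*b)


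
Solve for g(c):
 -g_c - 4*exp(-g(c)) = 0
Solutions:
 g(c) = log(C1 - 4*c)


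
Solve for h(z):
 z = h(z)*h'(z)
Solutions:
 h(z) = -sqrt(C1 + z^2)
 h(z) = sqrt(C1 + z^2)


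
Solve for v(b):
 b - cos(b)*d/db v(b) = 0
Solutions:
 v(b) = C1 + Integral(b/cos(b), b)


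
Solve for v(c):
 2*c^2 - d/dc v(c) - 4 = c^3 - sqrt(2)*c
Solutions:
 v(c) = C1 - c^4/4 + 2*c^3/3 + sqrt(2)*c^2/2 - 4*c


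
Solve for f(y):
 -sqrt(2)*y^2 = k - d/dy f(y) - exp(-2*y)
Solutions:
 f(y) = C1 + k*y + sqrt(2)*y^3/3 + exp(-2*y)/2


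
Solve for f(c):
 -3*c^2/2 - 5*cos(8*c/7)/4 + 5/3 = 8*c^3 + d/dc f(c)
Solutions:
 f(c) = C1 - 2*c^4 - c^3/2 + 5*c/3 - 35*sin(8*c/7)/32


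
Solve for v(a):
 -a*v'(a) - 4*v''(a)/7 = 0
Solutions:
 v(a) = C1 + C2*erf(sqrt(14)*a/4)


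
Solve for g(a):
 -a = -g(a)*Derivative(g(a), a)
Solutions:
 g(a) = -sqrt(C1 + a^2)
 g(a) = sqrt(C1 + a^2)


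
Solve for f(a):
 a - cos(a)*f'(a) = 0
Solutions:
 f(a) = C1 + Integral(a/cos(a), a)


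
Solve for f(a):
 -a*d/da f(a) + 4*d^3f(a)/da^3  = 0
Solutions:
 f(a) = C1 + Integral(C2*airyai(2^(1/3)*a/2) + C3*airybi(2^(1/3)*a/2), a)


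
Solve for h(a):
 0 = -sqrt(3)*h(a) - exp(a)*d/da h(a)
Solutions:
 h(a) = C1*exp(sqrt(3)*exp(-a))


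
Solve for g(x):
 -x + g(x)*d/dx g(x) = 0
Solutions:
 g(x) = -sqrt(C1 + x^2)
 g(x) = sqrt(C1 + x^2)


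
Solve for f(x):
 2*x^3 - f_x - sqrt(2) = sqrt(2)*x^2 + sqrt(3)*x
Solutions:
 f(x) = C1 + x^4/2 - sqrt(2)*x^3/3 - sqrt(3)*x^2/2 - sqrt(2)*x


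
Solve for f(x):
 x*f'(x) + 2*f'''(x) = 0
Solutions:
 f(x) = C1 + Integral(C2*airyai(-2^(2/3)*x/2) + C3*airybi(-2^(2/3)*x/2), x)


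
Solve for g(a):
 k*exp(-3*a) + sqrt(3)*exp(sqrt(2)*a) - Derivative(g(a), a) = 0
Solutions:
 g(a) = C1 - k*exp(-3*a)/3 + sqrt(6)*exp(sqrt(2)*a)/2


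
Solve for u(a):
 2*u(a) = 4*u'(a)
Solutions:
 u(a) = C1*exp(a/2)


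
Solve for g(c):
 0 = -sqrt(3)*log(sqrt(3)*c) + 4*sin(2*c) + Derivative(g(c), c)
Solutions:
 g(c) = C1 + sqrt(3)*c*(log(c) - 1) + sqrt(3)*c*log(3)/2 + 2*cos(2*c)


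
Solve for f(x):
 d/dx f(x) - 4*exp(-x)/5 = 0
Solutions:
 f(x) = C1 - 4*exp(-x)/5


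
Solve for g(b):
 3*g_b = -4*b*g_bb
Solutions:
 g(b) = C1 + C2*b^(1/4)


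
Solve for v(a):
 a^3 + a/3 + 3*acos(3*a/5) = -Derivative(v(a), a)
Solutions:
 v(a) = C1 - a^4/4 - a^2/6 - 3*a*acos(3*a/5) + sqrt(25 - 9*a^2)


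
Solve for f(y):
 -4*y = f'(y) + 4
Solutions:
 f(y) = C1 - 2*y^2 - 4*y


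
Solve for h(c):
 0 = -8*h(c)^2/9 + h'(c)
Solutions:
 h(c) = -9/(C1 + 8*c)


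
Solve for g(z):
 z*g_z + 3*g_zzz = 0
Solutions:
 g(z) = C1 + Integral(C2*airyai(-3^(2/3)*z/3) + C3*airybi(-3^(2/3)*z/3), z)


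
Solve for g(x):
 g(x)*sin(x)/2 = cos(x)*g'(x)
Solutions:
 g(x) = C1/sqrt(cos(x))


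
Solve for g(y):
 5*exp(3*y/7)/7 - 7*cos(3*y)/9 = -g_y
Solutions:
 g(y) = C1 - 5*exp(3*y/7)/3 + 7*sin(3*y)/27


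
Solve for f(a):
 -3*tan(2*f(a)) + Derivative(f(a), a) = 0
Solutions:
 f(a) = -asin(C1*exp(6*a))/2 + pi/2
 f(a) = asin(C1*exp(6*a))/2


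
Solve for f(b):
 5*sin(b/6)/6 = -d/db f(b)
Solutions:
 f(b) = C1 + 5*cos(b/6)


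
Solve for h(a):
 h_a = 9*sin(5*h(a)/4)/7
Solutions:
 -9*a/7 + 2*log(cos(5*h(a)/4) - 1)/5 - 2*log(cos(5*h(a)/4) + 1)/5 = C1


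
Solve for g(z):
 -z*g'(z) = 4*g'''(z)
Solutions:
 g(z) = C1 + Integral(C2*airyai(-2^(1/3)*z/2) + C3*airybi(-2^(1/3)*z/2), z)


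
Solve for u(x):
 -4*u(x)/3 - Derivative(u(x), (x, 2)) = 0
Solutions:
 u(x) = C1*sin(2*sqrt(3)*x/3) + C2*cos(2*sqrt(3)*x/3)


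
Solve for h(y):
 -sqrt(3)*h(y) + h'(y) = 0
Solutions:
 h(y) = C1*exp(sqrt(3)*y)


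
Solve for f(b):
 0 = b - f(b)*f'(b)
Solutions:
 f(b) = -sqrt(C1 + b^2)
 f(b) = sqrt(C1 + b^2)


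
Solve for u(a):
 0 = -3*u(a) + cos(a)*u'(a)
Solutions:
 u(a) = C1*(sin(a) + 1)^(3/2)/(sin(a) - 1)^(3/2)


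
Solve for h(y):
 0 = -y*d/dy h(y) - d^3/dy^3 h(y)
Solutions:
 h(y) = C1 + Integral(C2*airyai(-y) + C3*airybi(-y), y)


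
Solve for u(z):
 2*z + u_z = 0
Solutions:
 u(z) = C1 - z^2


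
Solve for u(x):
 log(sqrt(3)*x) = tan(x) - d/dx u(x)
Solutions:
 u(x) = C1 - x*log(x) - x*log(3)/2 + x - log(cos(x))


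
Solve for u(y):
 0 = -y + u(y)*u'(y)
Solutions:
 u(y) = -sqrt(C1 + y^2)
 u(y) = sqrt(C1 + y^2)


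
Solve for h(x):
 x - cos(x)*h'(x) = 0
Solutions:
 h(x) = C1 + Integral(x/cos(x), x)


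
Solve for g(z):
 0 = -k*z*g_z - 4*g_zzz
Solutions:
 g(z) = C1 + Integral(C2*airyai(2^(1/3)*z*(-k)^(1/3)/2) + C3*airybi(2^(1/3)*z*(-k)^(1/3)/2), z)


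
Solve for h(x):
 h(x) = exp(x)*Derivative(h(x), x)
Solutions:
 h(x) = C1*exp(-exp(-x))


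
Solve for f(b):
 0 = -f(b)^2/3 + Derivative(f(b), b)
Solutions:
 f(b) = -3/(C1 + b)


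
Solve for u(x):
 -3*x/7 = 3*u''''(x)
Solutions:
 u(x) = C1 + C2*x + C3*x^2 + C4*x^3 - x^5/840


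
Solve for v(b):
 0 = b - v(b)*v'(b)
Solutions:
 v(b) = -sqrt(C1 + b^2)
 v(b) = sqrt(C1 + b^2)


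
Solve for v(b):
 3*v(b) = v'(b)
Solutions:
 v(b) = C1*exp(3*b)


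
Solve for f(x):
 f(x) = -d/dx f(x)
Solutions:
 f(x) = C1*exp(-x)


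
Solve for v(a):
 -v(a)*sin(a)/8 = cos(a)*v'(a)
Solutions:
 v(a) = C1*cos(a)^(1/8)


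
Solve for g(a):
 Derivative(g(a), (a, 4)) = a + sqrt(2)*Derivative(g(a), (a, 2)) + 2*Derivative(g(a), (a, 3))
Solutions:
 g(a) = C1 + C2*a + C3*exp(a*(1 - sqrt(1 + sqrt(2)))) + C4*exp(a*(1 + sqrt(1 + sqrt(2)))) - sqrt(2)*a^3/12 + a^2/2


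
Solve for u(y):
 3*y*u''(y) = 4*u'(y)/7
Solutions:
 u(y) = C1 + C2*y^(25/21)


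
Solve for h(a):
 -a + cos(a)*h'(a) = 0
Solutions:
 h(a) = C1 + Integral(a/cos(a), a)


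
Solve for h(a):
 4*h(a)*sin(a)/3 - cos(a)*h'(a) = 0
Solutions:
 h(a) = C1/cos(a)^(4/3)


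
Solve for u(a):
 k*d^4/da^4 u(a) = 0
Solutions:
 u(a) = C1 + C2*a + C3*a^2 + C4*a^3


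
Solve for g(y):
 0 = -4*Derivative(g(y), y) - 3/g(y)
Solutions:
 g(y) = -sqrt(C1 - 6*y)/2
 g(y) = sqrt(C1 - 6*y)/2


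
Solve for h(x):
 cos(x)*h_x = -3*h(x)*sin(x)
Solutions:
 h(x) = C1*cos(x)^3


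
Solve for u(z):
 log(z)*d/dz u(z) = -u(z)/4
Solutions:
 u(z) = C1*exp(-li(z)/4)


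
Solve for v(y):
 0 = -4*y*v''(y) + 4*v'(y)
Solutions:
 v(y) = C1 + C2*y^2


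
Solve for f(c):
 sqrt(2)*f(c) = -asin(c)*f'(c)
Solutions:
 f(c) = C1*exp(-sqrt(2)*Integral(1/asin(c), c))


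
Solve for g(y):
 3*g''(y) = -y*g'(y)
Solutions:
 g(y) = C1 + C2*erf(sqrt(6)*y/6)


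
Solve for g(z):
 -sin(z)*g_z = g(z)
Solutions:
 g(z) = C1*sqrt(cos(z) + 1)/sqrt(cos(z) - 1)


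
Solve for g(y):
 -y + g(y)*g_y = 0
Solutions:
 g(y) = -sqrt(C1 + y^2)
 g(y) = sqrt(C1 + y^2)


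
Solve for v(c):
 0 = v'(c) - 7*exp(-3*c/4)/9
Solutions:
 v(c) = C1 - 28*exp(-3*c/4)/27


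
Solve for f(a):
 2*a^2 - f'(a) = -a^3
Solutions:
 f(a) = C1 + a^4/4 + 2*a^3/3


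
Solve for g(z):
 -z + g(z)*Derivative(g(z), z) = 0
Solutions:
 g(z) = -sqrt(C1 + z^2)
 g(z) = sqrt(C1 + z^2)


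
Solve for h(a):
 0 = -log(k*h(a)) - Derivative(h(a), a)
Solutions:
 li(k*h(a))/k = C1 - a


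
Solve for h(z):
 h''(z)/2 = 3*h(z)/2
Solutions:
 h(z) = C1*exp(-sqrt(3)*z) + C2*exp(sqrt(3)*z)


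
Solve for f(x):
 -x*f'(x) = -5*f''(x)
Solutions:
 f(x) = C1 + C2*erfi(sqrt(10)*x/10)


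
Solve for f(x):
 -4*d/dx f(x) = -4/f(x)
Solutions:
 f(x) = -sqrt(C1 + 2*x)
 f(x) = sqrt(C1 + 2*x)


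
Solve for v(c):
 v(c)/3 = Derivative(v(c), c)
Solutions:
 v(c) = C1*exp(c/3)


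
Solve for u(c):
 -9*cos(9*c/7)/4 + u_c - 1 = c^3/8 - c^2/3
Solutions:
 u(c) = C1 + c^4/32 - c^3/9 + c + 7*sin(9*c/7)/4


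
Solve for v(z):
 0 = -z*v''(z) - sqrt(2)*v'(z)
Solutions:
 v(z) = C1 + C2*z^(1 - sqrt(2))


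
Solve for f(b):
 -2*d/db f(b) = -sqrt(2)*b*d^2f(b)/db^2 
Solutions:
 f(b) = C1 + C2*b^(1 + sqrt(2))


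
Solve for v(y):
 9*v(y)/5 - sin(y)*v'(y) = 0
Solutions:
 v(y) = C1*(cos(y) - 1)^(9/10)/(cos(y) + 1)^(9/10)


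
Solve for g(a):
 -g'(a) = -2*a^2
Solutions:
 g(a) = C1 + 2*a^3/3


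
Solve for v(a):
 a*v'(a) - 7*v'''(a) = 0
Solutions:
 v(a) = C1 + Integral(C2*airyai(7^(2/3)*a/7) + C3*airybi(7^(2/3)*a/7), a)


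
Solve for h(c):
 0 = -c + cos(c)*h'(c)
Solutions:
 h(c) = C1 + Integral(c/cos(c), c)


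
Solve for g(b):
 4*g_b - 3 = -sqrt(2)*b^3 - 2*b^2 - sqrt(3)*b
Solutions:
 g(b) = C1 - sqrt(2)*b^4/16 - b^3/6 - sqrt(3)*b^2/8 + 3*b/4


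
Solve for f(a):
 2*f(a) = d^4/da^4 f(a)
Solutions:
 f(a) = C1*exp(-2^(1/4)*a) + C2*exp(2^(1/4)*a) + C3*sin(2^(1/4)*a) + C4*cos(2^(1/4)*a)


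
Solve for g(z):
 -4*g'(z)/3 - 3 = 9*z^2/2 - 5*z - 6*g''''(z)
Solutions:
 g(z) = C1 + C4*exp(6^(1/3)*z/3) - 9*z^3/8 + 15*z^2/8 - 9*z/4 + (C2*sin(2^(1/3)*3^(5/6)*z/6) + C3*cos(2^(1/3)*3^(5/6)*z/6))*exp(-6^(1/3)*z/6)


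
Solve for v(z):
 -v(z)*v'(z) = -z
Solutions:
 v(z) = -sqrt(C1 + z^2)
 v(z) = sqrt(C1 + z^2)


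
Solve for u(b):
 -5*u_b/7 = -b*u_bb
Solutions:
 u(b) = C1 + C2*b^(12/7)


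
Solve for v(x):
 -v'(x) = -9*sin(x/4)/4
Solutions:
 v(x) = C1 - 9*cos(x/4)


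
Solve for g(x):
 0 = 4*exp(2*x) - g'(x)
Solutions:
 g(x) = C1 + 2*exp(2*x)


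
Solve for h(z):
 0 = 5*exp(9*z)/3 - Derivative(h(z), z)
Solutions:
 h(z) = C1 + 5*exp(9*z)/27


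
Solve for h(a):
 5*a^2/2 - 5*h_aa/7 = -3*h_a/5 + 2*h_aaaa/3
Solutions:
 h(a) = C1 + C2*exp(-a*(-25*980^(1/3)/(441 + sqrt(238231))^(1/3) + 350^(1/3)*(441 + sqrt(238231))^(1/3))/140)*sin(sqrt(3)*a*(25*980^(1/3)/(441 + sqrt(238231))^(1/3) + 350^(1/3)*(441 + sqrt(238231))^(1/3))/140) + C3*exp(-a*(-25*980^(1/3)/(441 + sqrt(238231))^(1/3) + 350^(1/3)*(441 + sqrt(238231))^(1/3))/140)*cos(sqrt(3)*a*(25*980^(1/3)/(441 + sqrt(238231))^(1/3) + 350^(1/3)*(441 + sqrt(238231))^(1/3))/140) + C4*exp(a*(-25*980^(1/3)/(441 + sqrt(238231))^(1/3) + 350^(1/3)*(441 + sqrt(238231))^(1/3))/70) - 25*a^3/18 - 625*a^2/126 - 15625*a/1323


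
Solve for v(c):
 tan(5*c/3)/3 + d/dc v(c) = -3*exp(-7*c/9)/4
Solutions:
 v(c) = C1 - log(tan(5*c/3)^2 + 1)/10 + 27*exp(-7*c/9)/28


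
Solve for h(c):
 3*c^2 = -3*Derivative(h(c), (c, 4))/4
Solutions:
 h(c) = C1 + C2*c + C3*c^2 + C4*c^3 - c^6/90


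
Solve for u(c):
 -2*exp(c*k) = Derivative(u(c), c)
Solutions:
 u(c) = C1 - 2*exp(c*k)/k


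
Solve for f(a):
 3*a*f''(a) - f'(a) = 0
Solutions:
 f(a) = C1 + C2*a^(4/3)


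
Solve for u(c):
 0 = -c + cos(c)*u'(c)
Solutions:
 u(c) = C1 + Integral(c/cos(c), c)


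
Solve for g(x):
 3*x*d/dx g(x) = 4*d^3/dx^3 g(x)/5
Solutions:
 g(x) = C1 + Integral(C2*airyai(30^(1/3)*x/2) + C3*airybi(30^(1/3)*x/2), x)


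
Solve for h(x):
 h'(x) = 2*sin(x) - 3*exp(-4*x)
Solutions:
 h(x) = C1 - 2*cos(x) + 3*exp(-4*x)/4


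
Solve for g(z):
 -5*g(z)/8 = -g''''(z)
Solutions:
 g(z) = C1*exp(-10^(1/4)*z/2) + C2*exp(10^(1/4)*z/2) + C3*sin(10^(1/4)*z/2) + C4*cos(10^(1/4)*z/2)


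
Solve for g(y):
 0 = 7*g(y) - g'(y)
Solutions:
 g(y) = C1*exp(7*y)


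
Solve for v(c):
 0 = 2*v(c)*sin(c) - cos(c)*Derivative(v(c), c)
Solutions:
 v(c) = C1/cos(c)^2


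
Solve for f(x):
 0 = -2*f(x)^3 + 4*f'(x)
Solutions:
 f(x) = -sqrt(-1/(C1 + x))
 f(x) = sqrt(-1/(C1 + x))


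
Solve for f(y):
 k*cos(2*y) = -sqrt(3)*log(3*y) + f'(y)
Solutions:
 f(y) = C1 + k*sin(2*y)/2 + sqrt(3)*y*(log(y) - 1) + sqrt(3)*y*log(3)


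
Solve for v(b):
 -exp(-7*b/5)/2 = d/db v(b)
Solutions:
 v(b) = C1 + 5*exp(-7*b/5)/14


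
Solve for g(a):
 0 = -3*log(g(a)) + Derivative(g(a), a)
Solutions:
 li(g(a)) = C1 + 3*a


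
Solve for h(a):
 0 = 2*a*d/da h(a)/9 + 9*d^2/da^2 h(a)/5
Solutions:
 h(a) = C1 + C2*erf(sqrt(5)*a/9)


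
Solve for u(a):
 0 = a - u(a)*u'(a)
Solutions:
 u(a) = -sqrt(C1 + a^2)
 u(a) = sqrt(C1 + a^2)


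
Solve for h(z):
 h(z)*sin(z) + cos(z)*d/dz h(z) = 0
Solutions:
 h(z) = C1*cos(z)


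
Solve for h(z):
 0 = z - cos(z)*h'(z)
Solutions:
 h(z) = C1 + Integral(z/cos(z), z)


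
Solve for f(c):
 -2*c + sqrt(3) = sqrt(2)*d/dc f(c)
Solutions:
 f(c) = C1 - sqrt(2)*c^2/2 + sqrt(6)*c/2


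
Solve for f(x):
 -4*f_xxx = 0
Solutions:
 f(x) = C1 + C2*x + C3*x^2


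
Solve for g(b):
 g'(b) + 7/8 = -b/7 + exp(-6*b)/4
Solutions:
 g(b) = C1 - b^2/14 - 7*b/8 - exp(-6*b)/24


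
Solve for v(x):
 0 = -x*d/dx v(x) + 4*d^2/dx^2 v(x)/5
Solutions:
 v(x) = C1 + C2*erfi(sqrt(10)*x/4)


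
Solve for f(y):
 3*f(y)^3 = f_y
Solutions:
 f(y) = -sqrt(2)*sqrt(-1/(C1 + 3*y))/2
 f(y) = sqrt(2)*sqrt(-1/(C1 + 3*y))/2


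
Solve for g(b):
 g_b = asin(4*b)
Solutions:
 g(b) = C1 + b*asin(4*b) + sqrt(1 - 16*b^2)/4


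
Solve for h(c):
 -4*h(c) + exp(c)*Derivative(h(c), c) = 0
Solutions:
 h(c) = C1*exp(-4*exp(-c))


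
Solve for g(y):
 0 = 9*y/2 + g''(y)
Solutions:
 g(y) = C1 + C2*y - 3*y^3/4


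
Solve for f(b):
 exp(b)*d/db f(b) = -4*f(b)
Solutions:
 f(b) = C1*exp(4*exp(-b))


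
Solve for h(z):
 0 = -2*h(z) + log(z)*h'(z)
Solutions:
 h(z) = C1*exp(2*li(z))


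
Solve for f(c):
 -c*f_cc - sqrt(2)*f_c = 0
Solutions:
 f(c) = C1 + C2*c^(1 - sqrt(2))


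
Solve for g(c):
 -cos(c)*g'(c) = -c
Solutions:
 g(c) = C1 + Integral(c/cos(c), c)


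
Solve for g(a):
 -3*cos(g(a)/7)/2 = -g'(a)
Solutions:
 -3*a/2 - 7*log(sin(g(a)/7) - 1)/2 + 7*log(sin(g(a)/7) + 1)/2 = C1


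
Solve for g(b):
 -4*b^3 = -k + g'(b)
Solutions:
 g(b) = C1 - b^4 + b*k


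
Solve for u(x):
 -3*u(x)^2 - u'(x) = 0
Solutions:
 u(x) = 1/(C1 + 3*x)


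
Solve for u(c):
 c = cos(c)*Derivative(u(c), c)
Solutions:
 u(c) = C1 + Integral(c/cos(c), c)


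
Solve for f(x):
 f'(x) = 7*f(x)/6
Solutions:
 f(x) = C1*exp(7*x/6)


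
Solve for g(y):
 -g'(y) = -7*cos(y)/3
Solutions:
 g(y) = C1 + 7*sin(y)/3


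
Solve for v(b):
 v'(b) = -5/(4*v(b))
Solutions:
 v(b) = -sqrt(C1 - 10*b)/2
 v(b) = sqrt(C1 - 10*b)/2


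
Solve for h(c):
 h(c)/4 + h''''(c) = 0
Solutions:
 h(c) = (C1*sin(c/2) + C2*cos(c/2))*exp(-c/2) + (C3*sin(c/2) + C4*cos(c/2))*exp(c/2)


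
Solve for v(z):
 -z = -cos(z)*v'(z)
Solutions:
 v(z) = C1 + Integral(z/cos(z), z)


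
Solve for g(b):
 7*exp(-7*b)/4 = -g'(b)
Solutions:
 g(b) = C1 + exp(-7*b)/4


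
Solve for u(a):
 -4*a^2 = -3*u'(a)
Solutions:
 u(a) = C1 + 4*a^3/9


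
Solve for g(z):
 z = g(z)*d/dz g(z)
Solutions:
 g(z) = -sqrt(C1 + z^2)
 g(z) = sqrt(C1 + z^2)


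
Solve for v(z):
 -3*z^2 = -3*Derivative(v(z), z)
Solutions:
 v(z) = C1 + z^3/3


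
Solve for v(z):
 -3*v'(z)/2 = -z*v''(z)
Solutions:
 v(z) = C1 + C2*z^(5/2)


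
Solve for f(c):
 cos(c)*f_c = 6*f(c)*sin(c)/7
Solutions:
 f(c) = C1/cos(c)^(6/7)


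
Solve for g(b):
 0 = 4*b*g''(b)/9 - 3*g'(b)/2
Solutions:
 g(b) = C1 + C2*b^(35/8)


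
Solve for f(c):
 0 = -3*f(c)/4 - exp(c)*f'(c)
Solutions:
 f(c) = C1*exp(3*exp(-c)/4)


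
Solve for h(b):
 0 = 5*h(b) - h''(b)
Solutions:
 h(b) = C1*exp(-sqrt(5)*b) + C2*exp(sqrt(5)*b)


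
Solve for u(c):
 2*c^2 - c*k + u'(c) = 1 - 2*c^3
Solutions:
 u(c) = C1 - c^4/2 - 2*c^3/3 + c^2*k/2 + c


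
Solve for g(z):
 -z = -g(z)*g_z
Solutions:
 g(z) = -sqrt(C1 + z^2)
 g(z) = sqrt(C1 + z^2)


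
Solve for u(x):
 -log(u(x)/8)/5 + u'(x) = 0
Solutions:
 5*Integral(1/(-log(_y) + 3*log(2)), (_y, u(x))) = C1 - x


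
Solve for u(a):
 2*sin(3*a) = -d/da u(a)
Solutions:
 u(a) = C1 + 2*cos(3*a)/3


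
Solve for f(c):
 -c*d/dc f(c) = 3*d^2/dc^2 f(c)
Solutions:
 f(c) = C1 + C2*erf(sqrt(6)*c/6)


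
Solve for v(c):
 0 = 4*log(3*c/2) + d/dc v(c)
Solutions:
 v(c) = C1 - 4*c*log(c) + c*log(16/81) + 4*c


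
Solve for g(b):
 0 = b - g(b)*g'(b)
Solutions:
 g(b) = -sqrt(C1 + b^2)
 g(b) = sqrt(C1 + b^2)


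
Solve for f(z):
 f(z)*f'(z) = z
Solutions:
 f(z) = -sqrt(C1 + z^2)
 f(z) = sqrt(C1 + z^2)


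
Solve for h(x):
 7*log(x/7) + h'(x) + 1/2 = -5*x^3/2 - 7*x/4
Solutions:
 h(x) = C1 - 5*x^4/8 - 7*x^2/8 - 7*x*log(x) + 13*x/2 + 7*x*log(7)


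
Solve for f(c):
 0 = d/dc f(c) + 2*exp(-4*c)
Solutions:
 f(c) = C1 + exp(-4*c)/2


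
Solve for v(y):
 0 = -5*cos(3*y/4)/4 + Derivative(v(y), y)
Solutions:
 v(y) = C1 + 5*sin(3*y/4)/3


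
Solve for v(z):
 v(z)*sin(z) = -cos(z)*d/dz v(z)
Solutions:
 v(z) = C1*cos(z)


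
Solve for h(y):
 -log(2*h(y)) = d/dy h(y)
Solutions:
 Integral(1/(log(_y) + log(2)), (_y, h(y))) = C1 - y


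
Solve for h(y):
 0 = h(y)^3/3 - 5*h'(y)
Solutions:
 h(y) = -sqrt(30)*sqrt(-1/(C1 + y))/2
 h(y) = sqrt(30)*sqrt(-1/(C1 + y))/2


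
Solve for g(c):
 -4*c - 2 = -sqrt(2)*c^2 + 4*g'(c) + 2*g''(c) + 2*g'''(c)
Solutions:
 g(c) = C1 + sqrt(2)*c^3/12 - c^2/2 - sqrt(2)*c^2/8 - sqrt(2)*c/8 + (C2*sin(sqrt(7)*c/2) + C3*cos(sqrt(7)*c/2))*exp(-c/2)


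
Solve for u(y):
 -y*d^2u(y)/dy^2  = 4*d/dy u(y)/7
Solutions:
 u(y) = C1 + C2*y^(3/7)


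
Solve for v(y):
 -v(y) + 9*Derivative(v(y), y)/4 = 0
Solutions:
 v(y) = C1*exp(4*y/9)


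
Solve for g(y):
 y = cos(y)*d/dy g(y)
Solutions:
 g(y) = C1 + Integral(y/cos(y), y)


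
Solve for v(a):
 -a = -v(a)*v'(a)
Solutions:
 v(a) = -sqrt(C1 + a^2)
 v(a) = sqrt(C1 + a^2)


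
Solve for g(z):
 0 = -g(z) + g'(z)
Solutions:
 g(z) = C1*exp(z)


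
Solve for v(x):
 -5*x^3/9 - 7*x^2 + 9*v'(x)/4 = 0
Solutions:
 v(x) = C1 + 5*x^4/81 + 28*x^3/27


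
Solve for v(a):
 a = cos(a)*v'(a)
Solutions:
 v(a) = C1 + Integral(a/cos(a), a)


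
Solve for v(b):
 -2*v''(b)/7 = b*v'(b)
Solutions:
 v(b) = C1 + C2*erf(sqrt(7)*b/2)


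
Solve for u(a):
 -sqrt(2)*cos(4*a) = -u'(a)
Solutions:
 u(a) = C1 + sqrt(2)*sin(4*a)/4
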